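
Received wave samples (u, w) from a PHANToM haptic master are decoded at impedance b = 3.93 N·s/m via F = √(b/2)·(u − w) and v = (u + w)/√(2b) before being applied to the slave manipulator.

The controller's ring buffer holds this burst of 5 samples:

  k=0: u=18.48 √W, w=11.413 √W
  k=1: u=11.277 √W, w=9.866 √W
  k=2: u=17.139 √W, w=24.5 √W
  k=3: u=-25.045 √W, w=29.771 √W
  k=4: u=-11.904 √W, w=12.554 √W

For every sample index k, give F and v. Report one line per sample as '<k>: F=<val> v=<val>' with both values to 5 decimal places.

0: F=9.90641 v=10.66248
1: F=1.97792 v=7.54146
2: F=-10.31854 v=14.85214
3: F=-76.84022 v=1.68571
4: F=-34.28485 v=0.23185

k=0: u−w=7.06700, u+w=29.89300; √(b/2)=1.40178, √(2b)=2.80357; F=1.40178×7.067=9.90641, v=29.89300/2.80357=10.66248
k=1: u−w=1.41100, u+w=21.14300; √(b/2)=1.40178, √(2b)=2.80357; F=1.40178×1.411=1.97792, v=21.14300/2.80357=7.54146
k=2: u−w=-7.36100, u+w=41.63900; √(b/2)=1.40178, √(2b)=2.80357; F=1.40178×(-7.361)=-10.31854, v=41.63900/2.80357=14.85214
k=3: u−w=-54.81600, u+w=4.72600; √(b/2)=1.40178, √(2b)=2.80357; F=1.40178×(-54.816)=-76.84022, v=4.72600/2.80357=1.68571
k=4: u−w=-24.45800, u+w=0.65000; √(b/2)=1.40178, √(2b)=2.80357; F=1.40178×(-24.458)=-34.28485, v=0.65000/2.80357=0.23185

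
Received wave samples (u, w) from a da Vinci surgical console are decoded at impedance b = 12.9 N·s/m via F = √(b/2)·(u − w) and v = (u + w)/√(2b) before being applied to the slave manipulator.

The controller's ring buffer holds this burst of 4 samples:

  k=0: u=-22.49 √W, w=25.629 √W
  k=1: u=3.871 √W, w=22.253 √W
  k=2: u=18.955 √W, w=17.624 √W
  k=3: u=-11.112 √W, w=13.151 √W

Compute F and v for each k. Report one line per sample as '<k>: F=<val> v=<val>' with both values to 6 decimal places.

k=0: u−w=-48.119000, u+w=3.139000; √(b/2)=2.539685, √(2b)=5.079370; F=2.539685×(-48.119)=-122.207103, v=3.139000/5.079370=0.617990
k=1: u−w=-18.382000, u+w=26.124000; √(b/2)=2.539685, √(2b)=5.079370; F=2.539685×(-18.382)=-46.684490, v=26.124000/5.079370=5.143157
k=2: u−w=1.331000, u+w=36.579000; √(b/2)=2.539685, √(2b)=5.079370; F=2.539685×1.331=3.380321, v=36.579000/5.079370=7.201484
k=3: u−w=-24.263000, u+w=2.039000; √(b/2)=2.539685, √(2b)=5.079370; F=2.539685×(-24.263)=-61.620378, v=2.039000/5.079370=0.401428

0: F=-122.207103 v=0.617990
1: F=-46.684490 v=5.143157
2: F=3.380321 v=7.201484
3: F=-61.620378 v=0.401428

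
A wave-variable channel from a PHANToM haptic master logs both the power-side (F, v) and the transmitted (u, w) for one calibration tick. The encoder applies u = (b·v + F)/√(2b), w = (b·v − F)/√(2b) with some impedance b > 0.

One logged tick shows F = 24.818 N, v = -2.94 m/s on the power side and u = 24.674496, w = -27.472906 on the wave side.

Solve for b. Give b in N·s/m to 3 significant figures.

u + w = -2.798410;  u + w = √(2b)·v, so √(2b) = -2.798410/(-2.94) = 0.951840.
b = (√(2b))²/2 = 0.906000/2 = 0.453000.
(Check via u − w = 2F/√(2b): u − w = 52.147402, 2F/√(2b) = 52.147412.)

b = 0.453 N·s/m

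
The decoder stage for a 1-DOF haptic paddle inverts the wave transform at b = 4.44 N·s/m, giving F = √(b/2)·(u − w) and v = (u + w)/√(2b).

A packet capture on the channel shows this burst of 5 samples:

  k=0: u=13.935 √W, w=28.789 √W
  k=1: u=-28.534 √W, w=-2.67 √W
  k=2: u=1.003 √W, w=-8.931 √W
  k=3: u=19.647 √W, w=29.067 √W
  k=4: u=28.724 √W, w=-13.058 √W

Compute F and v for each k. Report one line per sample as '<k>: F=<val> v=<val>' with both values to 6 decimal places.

k=0: u−w=-14.854000, u+w=42.724000; √(b/2)=1.489966, √(2b)=2.979933; F=1.489966×(-14.854)=-22.131962, v=42.724000/2.979933=14.337236
k=1: u−w=-25.864000, u+w=-31.204000; √(b/2)=1.489966, √(2b)=2.979933; F=1.489966×(-25.864)=-38.536492, v=-31.204000/2.979933=-10.471377
k=2: u−w=9.934000, u+w=-7.928000; √(b/2)=1.489966, √(2b)=2.979933; F=1.489966×9.934=14.801327, v=-7.928000/2.979933=-2.660463
k=3: u−w=-9.420000, u+w=48.714000; √(b/2)=1.489966, √(2b)=2.979933; F=1.489966×(-9.42)=-14.035484, v=48.714000/2.979933=16.347348
k=4: u−w=41.782000, u+w=15.666000; √(b/2)=1.489966, √(2b)=2.979933; F=1.489966×41.782=62.253778, v=15.666000/2.979933=5.257165

0: F=-22.131962 v=14.337236
1: F=-38.536492 v=-10.471377
2: F=14.801327 v=-2.660463
3: F=-14.035484 v=16.347348
4: F=62.253778 v=5.257165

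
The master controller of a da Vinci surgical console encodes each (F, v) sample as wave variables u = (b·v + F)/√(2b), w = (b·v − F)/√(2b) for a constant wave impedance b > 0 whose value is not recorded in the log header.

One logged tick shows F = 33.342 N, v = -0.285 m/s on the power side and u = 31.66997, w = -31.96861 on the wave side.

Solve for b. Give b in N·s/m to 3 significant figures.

u + w = -0.29864;  u + w = √(2b)·v, so √(2b) = -0.29864/(-0.285) = 1.04786.
b = (√(2b))²/2 = 1.09801/2 = 0.54900.
(Check via u − w = 2F/√(2b): u − w = 63.63858, 2F/√(2b) = 63.63829.)

b = 0.549 N·s/m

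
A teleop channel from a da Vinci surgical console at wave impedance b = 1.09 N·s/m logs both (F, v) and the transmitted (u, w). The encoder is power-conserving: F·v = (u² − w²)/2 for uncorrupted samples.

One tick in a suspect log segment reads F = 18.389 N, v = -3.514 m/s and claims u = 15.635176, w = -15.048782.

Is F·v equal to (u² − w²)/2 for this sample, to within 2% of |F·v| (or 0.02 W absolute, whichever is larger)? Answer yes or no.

F·v = 18.389×(-3.514) = -64.618946 W.
(u² − w²)/2 = (244.458729 − 226.465840)/2 = 8.996444 W.
|Δ| = 73.615390;  2% of max(1, |F·v|) = 1.292379.

no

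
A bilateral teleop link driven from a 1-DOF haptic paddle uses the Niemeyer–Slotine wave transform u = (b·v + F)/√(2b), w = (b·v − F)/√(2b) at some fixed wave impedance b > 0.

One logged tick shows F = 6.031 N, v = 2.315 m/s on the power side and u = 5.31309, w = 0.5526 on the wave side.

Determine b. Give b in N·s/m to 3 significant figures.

b = 3.21 N·s/m

u + w = 5.8657;  u + w = √(2b)·v, so √(2b) = 5.8657/2.315 = 2.5338.
b = (√(2b))²/2 = 6.4200/2 = 3.2100.
(Check via u − w = 2F/√(2b): u − w = 4.7605, 2F/√(2b) = 4.7605.)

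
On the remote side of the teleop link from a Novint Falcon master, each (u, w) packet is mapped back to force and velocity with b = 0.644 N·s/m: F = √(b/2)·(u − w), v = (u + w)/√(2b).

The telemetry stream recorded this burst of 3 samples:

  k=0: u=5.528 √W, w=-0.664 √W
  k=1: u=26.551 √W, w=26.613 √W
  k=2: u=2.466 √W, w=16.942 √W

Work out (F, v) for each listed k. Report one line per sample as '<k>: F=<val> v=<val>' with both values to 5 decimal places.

k=0: u−w=6.19200, u+w=4.86400; √(b/2)=0.56745, √(2b)=1.13490; F=0.56745×6.192=3.51365, v=4.86400/1.13490=4.28584
k=1: u−w=-0.06200, u+w=53.16400; √(b/2)=0.56745, √(2b)=1.13490; F=0.56745×(-0.062)=-0.03518, v=53.16400/1.13490=46.84462
k=2: u−w=-14.47600, u+w=19.40800; √(b/2)=0.56745, √(2b)=1.13490; F=0.56745×(-14.476)=-8.21441, v=19.40800/1.13490=17.10105

0: F=3.51365 v=4.28584
1: F=-0.03518 v=46.84462
2: F=-8.21441 v=17.10105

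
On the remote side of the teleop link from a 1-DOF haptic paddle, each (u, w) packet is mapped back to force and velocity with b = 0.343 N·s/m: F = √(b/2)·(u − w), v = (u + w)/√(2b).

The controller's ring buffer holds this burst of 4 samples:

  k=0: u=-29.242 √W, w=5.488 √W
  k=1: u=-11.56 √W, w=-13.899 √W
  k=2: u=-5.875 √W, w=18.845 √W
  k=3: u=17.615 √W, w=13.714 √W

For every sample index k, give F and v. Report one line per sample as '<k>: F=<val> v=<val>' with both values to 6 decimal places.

k=0: u−w=-34.730000, u+w=-23.754000; √(b/2)=0.414126, √(2b)=0.828251; F=0.414126×(-34.73)=-14.382582, v=-23.754000/0.828251=-28.679706
k=1: u−w=2.339000, u+w=-25.459000; √(b/2)=0.414126, √(2b)=0.828251; F=0.414126×2.339=0.968640, v=-25.459000/0.828251=-30.738260
k=2: u−w=-24.720000, u+w=12.970000; √(b/2)=0.414126, √(2b)=0.828251; F=0.414126×(-24.72)=-10.237184, v=12.970000/0.828251=15.659501
k=3: u−w=3.901000, u+w=31.329000; √(b/2)=0.414126, √(2b)=0.828251; F=0.414126×3.901=1.615504, v=31.329000/0.828251=37.825482

0: F=-14.382582 v=-28.679706
1: F=0.968640 v=-30.738260
2: F=-10.237184 v=15.659501
3: F=1.615504 v=37.825482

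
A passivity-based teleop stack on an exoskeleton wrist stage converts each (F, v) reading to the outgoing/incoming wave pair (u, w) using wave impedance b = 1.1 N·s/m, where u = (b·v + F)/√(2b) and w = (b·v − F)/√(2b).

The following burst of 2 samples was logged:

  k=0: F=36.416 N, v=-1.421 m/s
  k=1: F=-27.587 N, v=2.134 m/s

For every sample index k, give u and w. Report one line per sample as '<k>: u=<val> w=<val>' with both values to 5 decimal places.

k=0: b·v=1.1×(-1.421)=-1.56310; √(2b)=1.48324; u=(-1.56310+36.416)/1.48324=23.49782, w=(-1.56310−36.416)/1.48324=-25.60550
k=1: b·v=1.1×2.134=2.34740; √(2b)=1.48324; u=(2.34740+(-27.587))/1.48324=-17.01653, w=(2.34740−(-27.587))/1.48324=20.18177

0: u=23.49782 w=-25.60550
1: u=-17.01653 w=20.18177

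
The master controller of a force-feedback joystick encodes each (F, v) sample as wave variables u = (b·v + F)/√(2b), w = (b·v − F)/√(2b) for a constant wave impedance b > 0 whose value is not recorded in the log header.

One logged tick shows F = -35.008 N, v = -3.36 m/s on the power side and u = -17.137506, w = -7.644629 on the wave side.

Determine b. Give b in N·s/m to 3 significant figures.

b = 27.2 N·s/m

u + w = -24.782135;  u + w = √(2b)·v, so √(2b) = -24.782135/(-3.36) = 7.375635.
b = (√(2b))²/2 = 54.399998/2 = 27.199999.
(Check via u − w = 2F/√(2b): u − w = -9.492877, 2F/√(2b) = -9.492877.)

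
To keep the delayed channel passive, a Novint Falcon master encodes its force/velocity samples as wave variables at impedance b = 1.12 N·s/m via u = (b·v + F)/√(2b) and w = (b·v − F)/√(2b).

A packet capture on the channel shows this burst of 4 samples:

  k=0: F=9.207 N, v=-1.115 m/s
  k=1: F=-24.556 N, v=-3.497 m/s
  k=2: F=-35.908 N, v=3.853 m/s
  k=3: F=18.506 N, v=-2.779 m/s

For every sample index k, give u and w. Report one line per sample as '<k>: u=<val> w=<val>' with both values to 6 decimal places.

0: u=5.317296 w=-6.986075
1: u=-19.024083 w=13.790252
2: u=-21.108721 w=26.875363
3: u=10.285228 w=-14.444455

k=0: b·v=1.12×(-1.115)=-1.248800; √(2b)=1.496663; u=(-1.248800+9.207)/1.496663=5.317296, w=(-1.248800−9.207)/1.496663=-6.986075
k=1: b·v=1.12×(-3.497)=-3.916640; √(2b)=1.496663; u=(-3.916640+(-24.556))/1.496663=-19.024083, w=(-3.916640−(-24.556))/1.496663=13.790252
k=2: b·v=1.12×3.853=4.315360; √(2b)=1.496663; u=(4.315360+(-35.908))/1.496663=-21.108721, w=(4.315360−(-35.908))/1.496663=26.875363
k=3: b·v=1.12×(-2.779)=-3.112480; √(2b)=1.496663; u=(-3.112480+18.506)/1.496663=10.285228, w=(-3.112480−18.506)/1.496663=-14.444455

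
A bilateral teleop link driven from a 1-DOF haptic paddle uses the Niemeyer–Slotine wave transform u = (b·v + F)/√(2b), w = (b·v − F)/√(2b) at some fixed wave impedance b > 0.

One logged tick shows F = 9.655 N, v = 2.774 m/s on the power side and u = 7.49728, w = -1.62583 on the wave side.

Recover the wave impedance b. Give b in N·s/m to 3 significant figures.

u + w = 5.8714;  u + w = √(2b)·v, so √(2b) = 5.8714/2.774 = 2.1166.
b = (√(2b))²/2 = 4.4800/2 = 2.2400.
(Check via u − w = 2F/√(2b): u − w = 9.1231, 2F/√(2b) = 9.1231.)

b = 2.24 N·s/m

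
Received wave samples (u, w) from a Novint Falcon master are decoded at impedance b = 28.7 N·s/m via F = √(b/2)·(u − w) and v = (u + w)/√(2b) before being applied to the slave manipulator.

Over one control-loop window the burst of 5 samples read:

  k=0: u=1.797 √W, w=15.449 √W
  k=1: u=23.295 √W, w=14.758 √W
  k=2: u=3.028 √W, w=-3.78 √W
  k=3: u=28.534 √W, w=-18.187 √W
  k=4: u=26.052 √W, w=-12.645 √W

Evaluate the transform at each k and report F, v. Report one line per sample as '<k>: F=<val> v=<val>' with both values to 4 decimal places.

k=0: u−w=-13.6520, u+w=17.2460; √(b/2)=3.7881, √(2b)=7.5763; F=3.7881×(-13.652)=-51.7157, v=17.2460/7.5763=2.2763
k=1: u−w=8.5370, u+w=38.0530; √(b/2)=3.7881, √(2b)=7.5763; F=3.7881×8.537=32.3393, v=38.0530/7.5763=5.0227
k=2: u−w=6.8080, u+w=-0.7520; √(b/2)=3.7881, √(2b)=7.5763; F=3.7881×6.808=25.7897, v=-0.7520/7.5763=-0.0993
k=3: u−w=46.7210, u+w=10.3470; √(b/2)=3.7881, √(2b)=7.5763; F=3.7881×46.721=176.9857, v=10.3470/7.5763=1.3657
k=4: u−w=38.6970, u+w=13.4070; √(b/2)=3.7881, √(2b)=7.5763; F=3.7881×38.697=146.5896, v=13.4070/7.5763=1.7696

0: F=-51.7157 v=2.2763
1: F=32.3393 v=5.0227
2: F=25.7897 v=-0.0993
3: F=176.9857 v=1.3657
4: F=146.5896 v=1.7696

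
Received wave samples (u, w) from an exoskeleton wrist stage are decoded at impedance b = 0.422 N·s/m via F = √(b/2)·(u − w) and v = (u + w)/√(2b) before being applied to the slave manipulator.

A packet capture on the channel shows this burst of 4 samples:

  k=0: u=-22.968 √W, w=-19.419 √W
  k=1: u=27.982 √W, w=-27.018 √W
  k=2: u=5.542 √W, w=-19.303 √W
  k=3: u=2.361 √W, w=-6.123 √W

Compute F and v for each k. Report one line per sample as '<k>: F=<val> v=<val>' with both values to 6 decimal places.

0: F=-1.630224 v=-46.138286
1: F=25.264105 v=1.049315
2: F=11.412485 v=-14.978860
3: F=3.897103 v=-4.094940

k=0: u−w=-3.549000, u+w=-42.387000; √(b/2)=0.459347, √(2b)=0.918695; F=0.459347×(-3.549)=-1.630224, v=-42.387000/0.918695=-46.138286
k=1: u−w=55.000000, u+w=0.964000; √(b/2)=0.459347, √(2b)=0.918695; F=0.459347×55.0=25.264105, v=0.964000/0.918695=1.049315
k=2: u−w=24.845000, u+w=-13.761000; √(b/2)=0.459347, √(2b)=0.918695; F=0.459347×24.845=11.412485, v=-13.761000/0.918695=-14.978860
k=3: u−w=8.484000, u+w=-3.762000; √(b/2)=0.459347, √(2b)=0.918695; F=0.459347×8.484=3.897103, v=-3.762000/0.918695=-4.094940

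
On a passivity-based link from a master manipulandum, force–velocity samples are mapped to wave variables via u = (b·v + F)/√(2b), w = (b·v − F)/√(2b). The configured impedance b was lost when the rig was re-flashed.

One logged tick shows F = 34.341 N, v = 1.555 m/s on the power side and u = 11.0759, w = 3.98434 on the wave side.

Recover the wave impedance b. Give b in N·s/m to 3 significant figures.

b = 46.9 N·s/m

u + w = 15.06024;  u + w = √(2b)·v, so √(2b) = 15.06024/1.555 = 9.68504.
b = (√(2b))²/2 = 93.80003/2 = 46.90002.
(Check via u − w = 2F/√(2b): u − w = 7.09156, 2F/√(2b) = 7.09155.)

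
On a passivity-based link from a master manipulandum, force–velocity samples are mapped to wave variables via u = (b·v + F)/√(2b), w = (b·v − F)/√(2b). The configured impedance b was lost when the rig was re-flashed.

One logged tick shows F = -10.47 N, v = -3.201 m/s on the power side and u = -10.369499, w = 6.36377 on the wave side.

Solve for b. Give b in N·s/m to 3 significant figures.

u + w = -4.005729;  u + w = √(2b)·v, so √(2b) = -4.005729/(-3.201) = 1.251399.
b = (√(2b))²/2 = 1.566000/2 = 0.783000.
(Check via u − w = 2F/√(2b): u − w = -16.733269, 2F/√(2b) = -16.733269.)

b = 0.783 N·s/m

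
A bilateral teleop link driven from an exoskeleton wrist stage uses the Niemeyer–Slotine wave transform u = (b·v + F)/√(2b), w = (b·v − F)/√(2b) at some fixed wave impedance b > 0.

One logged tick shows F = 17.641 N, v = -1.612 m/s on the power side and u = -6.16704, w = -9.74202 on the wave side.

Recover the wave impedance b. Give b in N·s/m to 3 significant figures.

b = 48.7 N·s/m

u + w = -15.909060;  u + w = √(2b)·v, so √(2b) = -15.909060/(-1.612) = 9.869144.
b = (√(2b))²/2 = 97.400002/2 = 48.700001.
(Check via u − w = 2F/√(2b): u − w = 3.574980, 2F/√(2b) = 3.574981.)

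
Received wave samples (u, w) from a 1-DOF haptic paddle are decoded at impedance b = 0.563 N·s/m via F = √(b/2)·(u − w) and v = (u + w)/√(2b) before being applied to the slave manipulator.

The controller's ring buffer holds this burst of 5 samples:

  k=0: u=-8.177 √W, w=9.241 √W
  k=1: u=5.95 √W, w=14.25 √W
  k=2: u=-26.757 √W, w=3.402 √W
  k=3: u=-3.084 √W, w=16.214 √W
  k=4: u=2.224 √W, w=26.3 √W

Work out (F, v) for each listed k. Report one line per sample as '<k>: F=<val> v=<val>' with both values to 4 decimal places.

k=0: u−w=-17.4180, u+w=1.0640; √(b/2)=0.5306, √(2b)=1.0611; F=0.5306×(-17.418)=-9.2414, v=1.0640/1.0611=1.0027
k=1: u−w=-8.3000, u+w=20.2000; √(b/2)=0.5306, √(2b)=1.0611; F=0.5306×(-8.3)=-4.4037, v=20.2000/1.0611=19.0363
k=2: u−w=-30.1590, u+w=-23.3550; √(b/2)=0.5306, √(2b)=1.0611; F=0.5306×(-30.159)=-16.0013, v=-23.3550/1.0611=-22.0095
k=3: u−w=-19.2980, u+w=13.1300; √(b/2)=0.5306, √(2b)=1.0611; F=0.5306×(-19.298)=-10.2389, v=13.1300/1.0611=12.3736
k=4: u−w=-24.0760, u+w=28.5240; √(b/2)=0.5306, √(2b)=1.0611; F=0.5306×(-24.076)=-12.7739, v=28.5240/1.0611=26.8807

0: F=-9.2414 v=1.0027
1: F=-4.4037 v=19.0363
2: F=-16.0013 v=-22.0095
3: F=-10.2389 v=12.3736
4: F=-12.7739 v=26.8807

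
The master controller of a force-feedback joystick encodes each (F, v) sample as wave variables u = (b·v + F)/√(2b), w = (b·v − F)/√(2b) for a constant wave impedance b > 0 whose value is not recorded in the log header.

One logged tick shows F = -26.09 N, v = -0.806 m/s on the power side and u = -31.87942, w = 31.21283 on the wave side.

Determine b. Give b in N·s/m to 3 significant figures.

u + w = -0.6666;  u + w = √(2b)·v, so √(2b) = -0.6666/(-0.806) = 0.8270.
b = (√(2b))²/2 = 0.6840/2 = 0.3420.
(Check via u − w = 2F/√(2b): u − w = -63.0922, 2F/√(2b) = -63.0929.)

b = 0.342 N·s/m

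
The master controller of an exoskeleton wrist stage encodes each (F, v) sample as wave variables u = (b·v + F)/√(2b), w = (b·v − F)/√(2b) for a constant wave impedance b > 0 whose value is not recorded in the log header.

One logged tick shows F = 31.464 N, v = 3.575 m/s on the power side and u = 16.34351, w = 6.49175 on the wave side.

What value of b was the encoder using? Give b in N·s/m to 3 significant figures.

b = 20.4 N·s/m

u + w = 22.83526;  u + w = √(2b)·v, so √(2b) = 22.83526/3.575 = 6.38749.
b = (√(2b))²/2 = 40.79997/2 = 20.39998.
(Check via u − w = 2F/√(2b): u − w = 9.85176, 2F/√(2b) = 9.85176.)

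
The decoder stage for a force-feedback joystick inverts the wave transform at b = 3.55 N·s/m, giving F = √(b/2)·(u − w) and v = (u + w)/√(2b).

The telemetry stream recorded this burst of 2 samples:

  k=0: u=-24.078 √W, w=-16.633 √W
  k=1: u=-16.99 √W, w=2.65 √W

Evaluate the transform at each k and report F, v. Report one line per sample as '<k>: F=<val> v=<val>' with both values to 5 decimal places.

k=0: u−w=-7.44500, u+w=-40.71100; √(b/2)=1.33229, √(2b)=2.66458; F=1.33229×(-7.445)=-9.91891, v=-40.71100/2.66458=-15.27857
k=1: u−w=-19.64000, u+w=-14.34000; √(b/2)=1.33229, √(2b)=2.66458; F=1.33229×(-19.64)=-26.16620, v=-14.34000/2.66458=-5.38171

0: F=-9.91891 v=-15.27857
1: F=-26.16620 v=-5.38171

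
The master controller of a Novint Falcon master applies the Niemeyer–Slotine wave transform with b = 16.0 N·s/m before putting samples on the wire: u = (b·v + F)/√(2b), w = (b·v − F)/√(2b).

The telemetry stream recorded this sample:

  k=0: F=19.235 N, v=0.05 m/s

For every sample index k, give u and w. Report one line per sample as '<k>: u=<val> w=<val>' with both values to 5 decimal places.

k=0: b·v=16.0×0.05=0.80000; √(2b)=5.65685; u=(0.80000+19.235)/5.65685=3.54172, w=(0.80000−19.235)/5.65685=-3.25888

0: u=3.54172 w=-3.25888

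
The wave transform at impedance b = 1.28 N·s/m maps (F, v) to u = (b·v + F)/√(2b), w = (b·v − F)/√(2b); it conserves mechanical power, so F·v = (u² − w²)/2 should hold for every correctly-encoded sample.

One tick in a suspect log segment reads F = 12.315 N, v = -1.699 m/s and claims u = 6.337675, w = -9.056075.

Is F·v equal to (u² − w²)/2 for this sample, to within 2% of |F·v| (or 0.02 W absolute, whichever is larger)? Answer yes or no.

F·v = 12.315×(-1.699) = -20.923185 W.
(u² − w²)/2 = (40.166124 − 82.012494)/2 = -20.923185 W.
|Δ| = 0.000000;  2% of max(1, |F·v|) = 0.418464.

yes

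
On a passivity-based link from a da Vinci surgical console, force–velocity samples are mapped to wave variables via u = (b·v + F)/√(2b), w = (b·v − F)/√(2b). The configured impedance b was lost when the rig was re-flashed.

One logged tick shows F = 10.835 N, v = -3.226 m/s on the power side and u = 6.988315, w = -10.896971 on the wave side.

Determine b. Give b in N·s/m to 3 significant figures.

u + w = -3.908656;  u + w = √(2b)·v, so √(2b) = -3.908656/(-3.226) = 1.211611.
b = (√(2b))²/2 = 1.468000/2 = 0.734000.
(Check via u − w = 2F/√(2b): u − w = 17.885286, 2F/√(2b) = 17.885283.)

b = 0.734 N·s/m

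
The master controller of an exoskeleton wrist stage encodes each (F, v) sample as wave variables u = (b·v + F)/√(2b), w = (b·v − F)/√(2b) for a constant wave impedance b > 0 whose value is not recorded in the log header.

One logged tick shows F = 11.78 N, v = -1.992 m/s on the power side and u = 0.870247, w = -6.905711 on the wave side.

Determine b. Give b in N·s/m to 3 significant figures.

u + w = -6.035464;  u + w = √(2b)·v, so √(2b) = -6.035464/(-1.992) = 3.029851.
b = (√(2b))²/2 = 9.180000/2 = 4.590000.
(Check via u − w = 2F/√(2b): u − w = 7.775958, 2F/√(2b) = 7.775959.)

b = 4.59 N·s/m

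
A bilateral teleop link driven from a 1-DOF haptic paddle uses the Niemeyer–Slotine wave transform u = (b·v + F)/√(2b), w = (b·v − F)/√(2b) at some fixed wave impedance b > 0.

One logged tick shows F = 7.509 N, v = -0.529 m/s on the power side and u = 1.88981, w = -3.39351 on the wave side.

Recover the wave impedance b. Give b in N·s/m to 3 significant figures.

u + w = -1.5037;  u + w = √(2b)·v, so √(2b) = -1.5037/(-0.529) = 2.8425.
b = (√(2b))²/2 = 8.0800/2 = 4.0400.
(Check via u − w = 2F/√(2b): u − w = 5.2833, 2F/√(2b) = 5.2833.)

b = 4.04 N·s/m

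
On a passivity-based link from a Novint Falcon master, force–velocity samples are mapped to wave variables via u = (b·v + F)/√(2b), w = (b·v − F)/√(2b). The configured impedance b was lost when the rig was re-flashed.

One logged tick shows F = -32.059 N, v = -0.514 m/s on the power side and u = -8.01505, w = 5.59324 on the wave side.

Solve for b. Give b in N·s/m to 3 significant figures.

b = 11.1 N·s/m

u + w = -2.42181;  u + w = √(2b)·v, so √(2b) = -2.42181/(-0.514) = 4.71169.
b = (√(2b))²/2 = 22.20005/2 = 11.10002.
(Check via u − w = 2F/√(2b): u − w = -13.60829, 2F/√(2b) = -13.60827.)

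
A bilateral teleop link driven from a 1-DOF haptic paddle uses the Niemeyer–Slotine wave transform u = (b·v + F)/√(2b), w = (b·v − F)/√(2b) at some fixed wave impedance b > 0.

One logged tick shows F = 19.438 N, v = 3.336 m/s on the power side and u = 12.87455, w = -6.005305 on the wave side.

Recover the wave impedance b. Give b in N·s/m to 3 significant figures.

b = 2.12 N·s/m

u + w = 6.869245;  u + w = √(2b)·v, so √(2b) = 6.869245/3.336 = 2.059126.
b = (√(2b))²/2 = 4.240001/2 = 2.120000.
(Check via u − w = 2F/√(2b): u − w = 18.879855, 2F/√(2b) = 18.879853.)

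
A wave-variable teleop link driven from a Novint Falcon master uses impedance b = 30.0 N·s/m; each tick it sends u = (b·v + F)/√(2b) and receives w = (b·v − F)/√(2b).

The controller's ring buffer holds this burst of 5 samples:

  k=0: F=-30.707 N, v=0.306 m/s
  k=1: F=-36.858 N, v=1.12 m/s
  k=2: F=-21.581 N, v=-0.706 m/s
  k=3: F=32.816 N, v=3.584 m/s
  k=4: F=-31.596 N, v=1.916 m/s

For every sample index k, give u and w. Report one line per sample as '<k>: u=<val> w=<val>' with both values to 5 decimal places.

k=0: b·v=30.0×0.306=9.18000; √(2b)=7.74597; u=(9.18000+(-30.707))/7.74597=-2.77912, w=(9.18000−(-30.707))/7.74597=5.14939
k=1: b·v=30.0×1.12=33.60000; √(2b)=7.74597; u=(33.60000+(-36.858))/7.74597=-0.42061, w=(33.60000−(-36.858))/7.74597=9.09609
k=2: b·v=30.0×(-0.706)=-21.18000; √(2b)=7.74597; u=(-21.18000+(-21.581))/7.74597=-5.52042, w=(-21.18000−(-21.581))/7.74597=0.05177
k=3: b·v=30.0×3.584=107.52000; √(2b)=7.74597; u=(107.52000+32.816)/7.74597=18.11730, w=(107.52000−32.816)/7.74597=9.64424
k=4: b·v=30.0×1.916=57.48000; √(2b)=7.74597; u=(57.48000+(-31.596))/7.74597=3.34161, w=(57.48000−(-31.596))/7.74597=11.49966

0: u=-2.77912 w=5.14939
1: u=-0.42061 w=9.09609
2: u=-5.52042 w=0.05177
3: u=18.11730 w=9.64424
4: u=3.34161 w=11.49966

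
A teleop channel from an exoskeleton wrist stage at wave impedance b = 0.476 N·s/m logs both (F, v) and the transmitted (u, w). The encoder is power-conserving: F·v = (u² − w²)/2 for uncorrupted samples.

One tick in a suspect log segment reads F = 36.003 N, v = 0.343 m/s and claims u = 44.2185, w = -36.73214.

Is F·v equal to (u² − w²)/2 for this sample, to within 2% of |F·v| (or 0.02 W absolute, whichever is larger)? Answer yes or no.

F·v = 36.003×0.343 = 12.34903 W.
(u² − w²)/2 = (1955.27574 − 1349.25011)/2 = 303.01282 W.
|Δ| = 290.66379;  2% of max(1, |F·v|) = 0.24698.

no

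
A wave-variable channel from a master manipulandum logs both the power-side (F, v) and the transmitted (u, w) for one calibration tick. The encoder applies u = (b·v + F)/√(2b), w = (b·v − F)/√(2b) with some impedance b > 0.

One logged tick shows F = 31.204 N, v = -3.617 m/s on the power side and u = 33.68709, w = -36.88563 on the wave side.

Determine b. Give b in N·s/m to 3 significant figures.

b = 0.391 N·s/m

u + w = -3.19854;  u + w = √(2b)·v, so √(2b) = -3.19854/(-3.617) = 0.88431.
b = (√(2b))²/2 = 0.78200/2 = 0.39100.
(Check via u − w = 2F/√(2b): u − w = 70.57272, 2F/√(2b) = 70.57274.)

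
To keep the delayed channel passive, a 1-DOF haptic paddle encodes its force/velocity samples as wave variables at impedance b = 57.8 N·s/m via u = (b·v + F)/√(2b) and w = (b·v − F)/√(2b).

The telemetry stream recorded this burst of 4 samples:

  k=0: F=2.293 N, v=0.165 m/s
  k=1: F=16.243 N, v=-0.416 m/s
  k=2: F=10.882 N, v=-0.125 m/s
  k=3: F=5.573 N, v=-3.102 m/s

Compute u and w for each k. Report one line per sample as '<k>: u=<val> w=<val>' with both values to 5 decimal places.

0: u=1.10029 w=0.67375
1: u=-0.72563 w=-3.74709
2: u=0.34013 w=-1.68410
3: u=-16.15762 w=-17.19429

k=0: b·v=57.8×0.165=9.53700; √(2b)=10.75174; u=(9.53700+2.293)/10.75174=1.10029, w=(9.53700−2.293)/10.75174=0.67375
k=1: b·v=57.8×(-0.416)=-24.04480; √(2b)=10.75174; u=(-24.04480+16.243)/10.75174=-0.72563, w=(-24.04480−16.243)/10.75174=-3.74709
k=2: b·v=57.8×(-0.125)=-7.22500; √(2b)=10.75174; u=(-7.22500+10.882)/10.75174=0.34013, w=(-7.22500−10.882)/10.75174=-1.68410
k=3: b·v=57.8×(-3.102)=-179.29560; √(2b)=10.75174; u=(-179.29560+5.573)/10.75174=-16.15762, w=(-179.29560−5.573)/10.75174=-17.19429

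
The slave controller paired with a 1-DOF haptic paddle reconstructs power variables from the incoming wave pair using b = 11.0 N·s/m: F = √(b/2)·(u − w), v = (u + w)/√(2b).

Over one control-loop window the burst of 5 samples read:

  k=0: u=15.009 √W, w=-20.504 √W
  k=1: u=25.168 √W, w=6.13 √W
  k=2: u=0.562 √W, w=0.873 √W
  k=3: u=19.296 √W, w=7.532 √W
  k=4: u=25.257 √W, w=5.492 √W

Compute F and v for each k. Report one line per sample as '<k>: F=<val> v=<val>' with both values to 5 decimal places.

0: F=83.28537 v=-1.17154
1: F=44.64807 v=6.67276
2: F=-0.72936 v=0.30594
3: F=27.58903 v=5.71975
4: F=46.35303 v=6.55571

k=0: u−w=35.51300, u+w=-5.49500; √(b/2)=2.34521, √(2b)=4.69042; F=2.34521×35.513=83.28537, v=-5.49500/4.69042=-1.17154
k=1: u−w=19.03800, u+w=31.29800; √(b/2)=2.34521, √(2b)=4.69042; F=2.34521×19.038=44.64807, v=31.29800/4.69042=6.67276
k=2: u−w=-0.31100, u+w=1.43500; √(b/2)=2.34521, √(2b)=4.69042; F=2.34521×(-0.311)=-0.72936, v=1.43500/4.69042=0.30594
k=3: u−w=11.76400, u+w=26.82800; √(b/2)=2.34521, √(2b)=4.69042; F=2.34521×11.764=27.58903, v=26.82800/4.69042=5.71975
k=4: u−w=19.76500, u+w=30.74900; √(b/2)=2.34521, √(2b)=4.69042; F=2.34521×19.765=46.35303, v=30.74900/4.69042=6.55571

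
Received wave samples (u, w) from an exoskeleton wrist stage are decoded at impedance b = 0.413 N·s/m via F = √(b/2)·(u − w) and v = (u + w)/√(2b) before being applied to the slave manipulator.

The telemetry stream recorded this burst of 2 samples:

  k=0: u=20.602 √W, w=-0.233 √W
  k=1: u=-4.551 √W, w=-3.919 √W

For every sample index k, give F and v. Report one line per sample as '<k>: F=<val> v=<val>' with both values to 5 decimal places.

0: F=9.46790 v=22.41195
1: F=-0.28720 v=-9.31952

k=0: u−w=20.83500, u+w=20.36900; √(b/2)=0.45442, √(2b)=0.90885; F=0.45442×20.835=9.46790, v=20.36900/0.90885=22.41195
k=1: u−w=-0.63200, u+w=-8.47000; √(b/2)=0.45442, √(2b)=0.90885; F=0.45442×(-0.632)=-0.28720, v=-8.47000/0.90885=-9.31952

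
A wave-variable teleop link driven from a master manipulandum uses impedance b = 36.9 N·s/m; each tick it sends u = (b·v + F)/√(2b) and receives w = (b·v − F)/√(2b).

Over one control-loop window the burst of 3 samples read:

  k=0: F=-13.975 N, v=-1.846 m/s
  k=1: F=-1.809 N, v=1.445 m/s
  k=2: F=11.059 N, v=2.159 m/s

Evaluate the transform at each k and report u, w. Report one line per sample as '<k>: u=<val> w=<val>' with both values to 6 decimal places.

k=0: b·v=36.9×(-1.846)=-68.117400; √(2b)=8.590693; u=(-68.117400+(-13.975))/8.590693=-9.555970, w=(-68.117400−(-13.975))/8.590693=-6.302449
k=1: b·v=36.9×1.445=53.320500; √(2b)=8.590693; u=(53.320500+(-1.809))/8.590693=5.996199, w=(53.320500−(-1.809))/8.590693=6.417352
k=2: b·v=36.9×2.159=79.667100; √(2b)=8.590693; u=(79.667100+11.059)/8.590693=10.560976, w=(79.667100−11.059)/8.590693=7.986329

0: u=-9.555970 w=-6.302449
1: u=5.996199 w=6.417352
2: u=10.560976 w=7.986329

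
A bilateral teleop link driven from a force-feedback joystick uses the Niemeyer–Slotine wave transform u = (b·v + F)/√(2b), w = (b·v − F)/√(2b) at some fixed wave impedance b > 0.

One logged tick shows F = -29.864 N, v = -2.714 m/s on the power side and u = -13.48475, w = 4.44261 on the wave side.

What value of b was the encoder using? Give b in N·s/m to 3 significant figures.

b = 5.55 N·s/m

u + w = -9.04214;  u + w = √(2b)·v, so √(2b) = -9.04214/(-2.714) = 3.33167.
b = (√(2b))²/2 = 11.09999/2 = 5.55000.
(Check via u − w = 2F/√(2b): u − w = -17.92736, 2F/√(2b) = -17.92737.)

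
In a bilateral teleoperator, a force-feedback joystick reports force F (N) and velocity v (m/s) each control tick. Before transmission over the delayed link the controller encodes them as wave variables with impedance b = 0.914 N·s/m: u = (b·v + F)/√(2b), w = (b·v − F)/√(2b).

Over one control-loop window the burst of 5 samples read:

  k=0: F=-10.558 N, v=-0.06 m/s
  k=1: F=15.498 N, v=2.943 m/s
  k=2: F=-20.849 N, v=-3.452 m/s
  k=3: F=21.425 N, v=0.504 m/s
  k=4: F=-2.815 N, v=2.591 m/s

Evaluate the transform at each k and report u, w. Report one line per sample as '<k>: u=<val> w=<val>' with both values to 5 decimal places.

k=0: b·v=0.914×(-0.06)=-0.05484; √(2b)=1.35204; u=(-0.05484+(-10.558))/1.35204=-7.84953, w=(-0.05484−(-10.558))/1.35204=7.76841
k=1: b·v=0.914×2.943=2.68990; √(2b)=1.35204; u=(2.68990+15.498)/1.35204=13.45224, w=(2.68990−15.498)/1.35204=-9.47320
k=2: b·v=0.914×(-3.452)=-3.15513; √(2b)=1.35204; u=(-3.15513+(-20.849))/1.35204=-17.75407, w=(-3.15513−(-20.849))/1.35204=13.08684
k=3: b·v=0.914×0.504=0.46066; √(2b)=1.35204; u=(0.46066+21.425)/1.35204=16.18719, w=(0.46066−21.425)/1.35204=-15.50576
k=4: b·v=0.914×2.591=2.36817; √(2b)=1.35204; u=(2.36817+(-2.815))/1.35204=-0.33048, w=(2.36817−(-2.815))/1.35204=3.83361

0: u=-7.84953 w=7.76841
1: u=13.45224 w=-9.47320
2: u=-17.75407 w=13.08684
3: u=16.18719 w=-15.50576
4: u=-0.33048 w=3.83361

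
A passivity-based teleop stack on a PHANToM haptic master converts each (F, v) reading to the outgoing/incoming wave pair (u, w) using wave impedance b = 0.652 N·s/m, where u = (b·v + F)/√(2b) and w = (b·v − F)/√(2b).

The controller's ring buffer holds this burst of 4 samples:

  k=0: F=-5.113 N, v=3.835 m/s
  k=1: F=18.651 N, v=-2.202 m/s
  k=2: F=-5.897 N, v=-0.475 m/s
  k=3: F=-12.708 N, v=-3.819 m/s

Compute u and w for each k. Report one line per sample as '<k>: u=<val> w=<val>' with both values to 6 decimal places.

0: u=-2.287867 w=6.667162
1: u=15.075638 w=-17.590164
2: u=-5.435280 w=4.892865
3: u=-13.309058 w=8.948034

k=0: b·v=0.652×3.835=2.500420; √(2b)=1.141928; u=(2.500420+(-5.113))/1.141928=-2.287867, w=(2.500420−(-5.113))/1.141928=6.667162
k=1: b·v=0.652×(-2.202)=-1.435704; √(2b)=1.141928; u=(-1.435704+18.651)/1.141928=15.075638, w=(-1.435704−18.651)/1.141928=-17.590164
k=2: b·v=0.652×(-0.475)=-0.309700; √(2b)=1.141928; u=(-0.309700+(-5.897))/1.141928=-5.435280, w=(-0.309700−(-5.897))/1.141928=4.892865
k=3: b·v=0.652×(-3.819)=-2.489988; √(2b)=1.141928; u=(-2.489988+(-12.708))/1.141928=-13.309058, w=(-2.489988−(-12.708))/1.141928=8.948034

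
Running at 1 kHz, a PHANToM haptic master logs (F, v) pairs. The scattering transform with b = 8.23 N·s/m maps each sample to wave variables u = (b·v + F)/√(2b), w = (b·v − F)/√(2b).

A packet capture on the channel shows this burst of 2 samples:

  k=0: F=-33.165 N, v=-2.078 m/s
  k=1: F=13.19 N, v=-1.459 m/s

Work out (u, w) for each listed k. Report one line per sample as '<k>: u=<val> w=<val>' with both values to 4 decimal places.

0: u=-12.3899 w=3.9593
1: u=0.2914 w=-6.2107

k=0: b·v=8.23×(-2.078)=-17.1019; √(2b)=4.0571; u=(-17.1019+(-33.165))/4.0571=-12.3899, w=(-17.1019−(-33.165))/4.0571=3.9593
k=1: b·v=8.23×(-1.459)=-12.0076; √(2b)=4.0571; u=(-12.0076+13.19)/4.0571=0.2914, w=(-12.0076−13.19)/4.0571=-6.2107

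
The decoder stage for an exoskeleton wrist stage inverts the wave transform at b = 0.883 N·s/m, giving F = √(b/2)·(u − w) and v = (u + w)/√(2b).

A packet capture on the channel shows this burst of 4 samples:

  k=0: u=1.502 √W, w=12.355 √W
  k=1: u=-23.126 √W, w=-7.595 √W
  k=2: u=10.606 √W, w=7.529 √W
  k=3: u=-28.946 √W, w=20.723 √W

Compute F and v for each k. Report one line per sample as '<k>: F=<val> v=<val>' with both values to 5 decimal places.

0: F=-7.21133 v=10.42735
1: F=-10.31965 v=-23.11745
2: F=2.04453 v=13.64653
3: F=-33.00280 v=-6.18778

k=0: u−w=-10.85300, u+w=13.85700; √(b/2)=0.66445, √(2b)=1.32891; F=0.66445×(-10.853)=-7.21133, v=13.85700/1.32891=10.42735
k=1: u−w=-15.53100, u+w=-30.72100; √(b/2)=0.66445, √(2b)=1.32891; F=0.66445×(-15.531)=-10.31965, v=-30.72100/1.32891=-23.11745
k=2: u−w=3.07700, u+w=18.13500; √(b/2)=0.66445, √(2b)=1.32891; F=0.66445×3.077=2.04453, v=18.13500/1.32891=13.64653
k=3: u−w=-49.66900, u+w=-8.22300; √(b/2)=0.66445, √(2b)=1.32891; F=0.66445×(-49.669)=-33.00280, v=-8.22300/1.32891=-6.18778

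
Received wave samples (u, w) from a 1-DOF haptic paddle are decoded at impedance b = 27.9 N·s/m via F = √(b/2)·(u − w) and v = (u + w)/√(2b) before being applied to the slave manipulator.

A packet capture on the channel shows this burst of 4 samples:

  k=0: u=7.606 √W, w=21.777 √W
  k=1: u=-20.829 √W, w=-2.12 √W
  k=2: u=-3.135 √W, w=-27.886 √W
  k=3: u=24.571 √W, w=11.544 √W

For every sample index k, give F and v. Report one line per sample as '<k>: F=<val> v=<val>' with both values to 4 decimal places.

0: F=-52.9283 v=3.9335
1: F=-69.8776 v=-3.0722
2: F=92.4442 v=-4.1528
3: F=48.6555 v=4.8347

k=0: u−w=-14.1710, u+w=29.3830; √(b/2)=3.7350, √(2b)=7.4699; F=3.7350×(-14.171)=-52.9283, v=29.3830/7.4699=3.9335
k=1: u−w=-18.7090, u+w=-22.9490; √(b/2)=3.7350, √(2b)=7.4699; F=3.7350×(-18.709)=-69.8776, v=-22.9490/7.4699=-3.0722
k=2: u−w=24.7510, u+w=-31.0210; √(b/2)=3.7350, √(2b)=7.4699; F=3.7350×24.751=92.4442, v=-31.0210/7.4699=-4.1528
k=3: u−w=13.0270, u+w=36.1150; √(b/2)=3.7350, √(2b)=7.4699; F=3.7350×13.027=48.6555, v=36.1150/7.4699=4.8347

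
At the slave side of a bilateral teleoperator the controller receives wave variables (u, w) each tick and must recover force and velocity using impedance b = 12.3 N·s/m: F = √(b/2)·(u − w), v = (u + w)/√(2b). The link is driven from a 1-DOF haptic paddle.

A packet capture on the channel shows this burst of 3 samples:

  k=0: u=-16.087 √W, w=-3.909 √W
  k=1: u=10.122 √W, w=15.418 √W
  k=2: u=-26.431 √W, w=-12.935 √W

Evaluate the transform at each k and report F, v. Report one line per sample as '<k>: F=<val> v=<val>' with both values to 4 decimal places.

0: F=-30.2005 v=-4.0316
1: F=-13.1337 v=5.1494
2: F=-33.4690 v=-7.9370

k=0: u−w=-12.1780, u+w=-19.9960; √(b/2)=2.4799, √(2b)=4.9598; F=2.4799×(-12.178)=-30.2005, v=-19.9960/4.9598=-4.0316
k=1: u−w=-5.2960, u+w=25.5400; √(b/2)=2.4799, √(2b)=4.9598; F=2.4799×(-5.296)=-13.1337, v=25.5400/4.9598=5.1494
k=2: u−w=-13.4960, u+w=-39.3660; √(b/2)=2.4799, √(2b)=4.9598; F=2.4799×(-13.496)=-33.4690, v=-39.3660/4.9598=-7.9370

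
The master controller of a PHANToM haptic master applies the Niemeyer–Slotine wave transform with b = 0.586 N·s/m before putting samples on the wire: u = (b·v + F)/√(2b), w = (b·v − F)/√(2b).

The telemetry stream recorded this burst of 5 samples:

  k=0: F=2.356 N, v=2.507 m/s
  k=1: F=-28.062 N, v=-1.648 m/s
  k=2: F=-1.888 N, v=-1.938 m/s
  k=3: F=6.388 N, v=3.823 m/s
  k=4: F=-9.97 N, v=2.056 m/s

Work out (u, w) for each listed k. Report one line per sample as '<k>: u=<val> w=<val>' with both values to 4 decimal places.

k=0: b·v=0.586×2.507=1.4691; √(2b)=1.0826; u=(1.4691+2.356)/1.0826=3.5333, w=(1.4691−2.356)/1.0826=-0.8192
k=1: b·v=0.586×(-1.648)=-0.9657; √(2b)=1.0826; u=(-0.9657+(-28.062))/1.0826=-26.8132, w=(-0.9657−(-28.062))/1.0826=25.0291
k=2: b·v=0.586×(-1.938)=-1.1357; √(2b)=1.0826; u=(-1.1357+(-1.888))/1.0826=-2.7930, w=(-1.1357−(-1.888))/1.0826=0.6949
k=3: b·v=0.586×3.823=2.2403; √(2b)=1.0826; u=(2.2403+6.388)/1.0826=7.9700, w=(2.2403−6.388)/1.0826=-3.8313
k=4: b·v=0.586×2.056=1.2048; √(2b)=1.0826; u=(1.2048+(-9.97))/1.0826=-8.0965, w=(1.2048−(-9.97))/1.0826=10.3223

0: u=3.5333 w=-0.8192
1: u=-26.8132 w=25.0291
2: u=-2.7930 w=0.6949
3: u=7.9700 w=-3.8313
4: u=-8.0965 w=10.3223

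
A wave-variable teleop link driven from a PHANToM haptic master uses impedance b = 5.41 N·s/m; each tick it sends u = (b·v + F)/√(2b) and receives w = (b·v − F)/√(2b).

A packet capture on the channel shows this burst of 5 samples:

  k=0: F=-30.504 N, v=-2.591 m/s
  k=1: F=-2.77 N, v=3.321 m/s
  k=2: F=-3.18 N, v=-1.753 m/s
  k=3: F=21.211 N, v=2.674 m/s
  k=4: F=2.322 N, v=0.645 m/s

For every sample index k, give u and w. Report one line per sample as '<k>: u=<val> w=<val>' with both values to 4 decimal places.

k=0: b·v=5.41×(-2.591)=-14.0173; √(2b)=3.2894; u=(-14.0173+(-30.504))/3.2894=-13.5349, w=(-14.0173−(-30.504))/3.2894=5.0121
k=1: b·v=5.41×3.321=17.9666; √(2b)=3.2894; u=(17.9666+(-2.77))/3.2894=4.6199, w=(17.9666−(-2.77))/3.2894=6.3041
k=2: b·v=5.41×(-1.753)=-9.4837; √(2b)=3.2894; u=(-9.4837+(-3.18))/3.2894=-3.8499, w=(-9.4837−(-3.18))/3.2894=-1.9164
k=3: b·v=5.41×2.674=14.4663; √(2b)=3.2894; u=(14.4663+21.211)/3.2894=10.8462, w=(14.4663−21.211)/3.2894=-2.0504
k=4: b·v=5.41×0.645=3.4895; √(2b)=3.2894; u=(3.4895+2.322)/3.2894=1.7667, w=(3.4895−2.322)/3.2894=0.3549

0: u=-13.5349 w=5.0121
1: u=4.6199 w=6.3041
2: u=-3.8499 w=-1.9164
3: u=10.8462 w=-2.0504
4: u=1.7667 w=0.3549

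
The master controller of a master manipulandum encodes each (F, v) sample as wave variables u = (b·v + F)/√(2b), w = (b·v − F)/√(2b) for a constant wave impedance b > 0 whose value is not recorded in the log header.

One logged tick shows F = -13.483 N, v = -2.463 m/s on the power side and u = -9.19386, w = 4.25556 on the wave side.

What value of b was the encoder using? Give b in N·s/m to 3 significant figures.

b = 2.01 N·s/m

u + w = -4.93830;  u + w = √(2b)·v, so √(2b) = -4.93830/(-2.463) = 2.00499.
b = (√(2b))²/2 = 4.02000/2 = 2.01000.
(Check via u − w = 2F/√(2b): u − w = -13.44942, 2F/√(2b) = -13.44942.)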